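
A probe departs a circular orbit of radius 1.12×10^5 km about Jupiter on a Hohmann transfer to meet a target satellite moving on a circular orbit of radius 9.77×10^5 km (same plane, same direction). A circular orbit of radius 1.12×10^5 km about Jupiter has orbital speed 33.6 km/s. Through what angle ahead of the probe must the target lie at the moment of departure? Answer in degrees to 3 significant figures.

From the circular-orbit relation v² = μ/r at r = 1.12×10^5 km: μ = v²r = (33.6)² × 1.12×10^5 = 1.26444×10^8 km³/s².
Semi-major axis of the transfer orbit: a_t = (1.120×10^5 + 9.770×10^5)/2 = 5.445×10^5 km.
The half-period of the transfer ellipse is t = π√(a_t³/μ) = 1.123×10^5 s.
Target angular speed ω₂ = √(μ/r₂³) = 1.164×10^-5 rad/s.
Angle swept by the target during transfer: ω₂·t = 1.307 rad = 74.89°.
The probe traverses 180° on the transfer ellipse, so the target must lead by 180° − 74.89° = 105°.

φ = 105°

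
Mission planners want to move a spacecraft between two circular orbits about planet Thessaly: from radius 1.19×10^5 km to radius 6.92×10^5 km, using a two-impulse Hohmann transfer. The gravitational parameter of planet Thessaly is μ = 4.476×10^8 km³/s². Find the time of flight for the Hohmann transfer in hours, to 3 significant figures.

t = 10.7 hours

Semi-major axis of the transfer orbit: a_t = (1.190×10^5 + 6.920×10^5)/2 = 4.055×10^5 km.
By Kepler's third law the transfer-orbit period is T = 2π√(a_t³/μ), so t = T/2 = 38343 s.
Converting: 38343 s ÷ 3600 s/hour = 10.7 hours.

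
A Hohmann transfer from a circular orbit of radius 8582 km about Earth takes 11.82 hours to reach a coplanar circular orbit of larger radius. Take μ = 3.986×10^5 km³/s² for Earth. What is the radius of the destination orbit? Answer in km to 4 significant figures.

r₂ = 75050 km

Transfer time t = 11.82 hours = 42552 s, and t = π√(a_t³/μ).
So a_t = (μ t²/π²)^(1/3) = (3.986×10^5 × (42552)² / π²)^(1/3) = 41818 km.
Since a_t = (r₁ + r₂)/2, r₂ = 2a_t − r₁ = 2×41818 − 8582 = 75054 km.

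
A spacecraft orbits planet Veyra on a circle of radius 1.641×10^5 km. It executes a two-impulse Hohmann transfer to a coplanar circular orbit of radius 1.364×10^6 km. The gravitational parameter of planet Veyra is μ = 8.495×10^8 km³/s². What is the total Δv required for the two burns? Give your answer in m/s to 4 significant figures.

Semi-major axis of the transfer orbit: a_t = (1.641×10^5 + 1.364×10^6)/2 = 7.6405×10^5 km.
Circular speed at r₁: v₁ = √(μ/r₁) = √(8.495×10^8/1.641×10^5) = 71.95 km/s.
Transfer-orbit speed at r₁ (vis-viva): v_p = √[μ(2/r₁ − 1/a_t)] = 96.13 km/s.
First burn Δv₁ = |v_p − v₁| = 24.18 km/s.
Circular speed at r₂: v₂ = √(μ/r₂) = 24.96 km/s.
Transfer-orbit speed at r₂: v_a = √[μ(2/r₂ − 1/a_t)] = 11.57 km/s.
Second burn Δv₂ = |v₂ − v_a| = 13.39 km/s.
Total Δv = Δv₁ + Δv₂ = 37.57 km/s.

Δv = 37570 m/s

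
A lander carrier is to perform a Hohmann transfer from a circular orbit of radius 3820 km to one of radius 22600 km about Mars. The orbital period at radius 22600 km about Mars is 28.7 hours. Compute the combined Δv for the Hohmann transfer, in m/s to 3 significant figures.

From Kepler's third law T² = 4π²r³/μ at r = 22600 km, T = 28.7 hours = 28.7 × 3600 s = 1.0332×10^5 s: μ = 4π²r³/T² = 42689.0 km³/s².
Transfer-ellipse semi-major axis a_t = (r₁ + r₂)/2 = (3820 + 22600)/2 = 13210 km.
At r₁ the circular-orbit speed is v₁ = √(μ/r₁) = 3.3429 km/s.
Transfer-orbit speed at r₁ (vis-viva equation): v_p = √[μ(2/r₁ − 1/a_t)] = 4.3725 km/s.
First burn Δv₁ = |v_p − v₁| = 1.030 km/s.
At r₂, v₂ = √(μ/r₂) = 1.3744 km/s.
Transfer-orbit speed at r₂: v_a = √[μ(2/r₂ − 1/a_t)] = 0.73907 km/s.
Second burn Δv₂ = |v₂ − v_a| = 0.6353 km/s.
Total Δv = Δv₁ + Δv₂ = 1.665 km/s.

Δv = 1660 m/s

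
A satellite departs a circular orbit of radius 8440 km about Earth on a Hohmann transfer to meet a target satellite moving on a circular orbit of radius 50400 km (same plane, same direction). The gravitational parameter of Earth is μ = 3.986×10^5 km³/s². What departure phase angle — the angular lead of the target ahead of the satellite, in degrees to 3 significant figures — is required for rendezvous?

φ = 99.7°

Semi-major axis of the transfer orbit: a_t = (8440 + 50400)/2 = 29420 km.
The half-period of the transfer ellipse is t = π√(a_t³/μ) = 25110 s.
Target angular speed ω₂ = √(μ/r₂³) = 5.580×10^-5 rad/s.
Angle swept by the target during transfer: ω₂·t = 1.4011 rad = 80.28°.
Arrival is 180° from departure on the ellipse, so φ = 180° − 80.28° = 99.7°.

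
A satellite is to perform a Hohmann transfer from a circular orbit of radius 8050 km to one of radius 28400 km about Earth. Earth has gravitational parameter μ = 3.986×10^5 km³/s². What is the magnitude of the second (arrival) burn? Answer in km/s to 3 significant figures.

Δv₂ = 1.26 km/s

The Hohmann ellipse has a_t = (r₁ + r₂)/2 = 18225 km.
Circular speed at r = 28400 km: v_c = √(μ/r) = 3.74636 km/s.
Transfer-orbit speed at the same r (vis-viva, a = a_t): v_t = √[μ(2/r − 1/a_t)] = 2.48985 km/s.
Δv₂ = |v_t − v_c| = |2.48985 − 3.74636| = 1.257 km/s.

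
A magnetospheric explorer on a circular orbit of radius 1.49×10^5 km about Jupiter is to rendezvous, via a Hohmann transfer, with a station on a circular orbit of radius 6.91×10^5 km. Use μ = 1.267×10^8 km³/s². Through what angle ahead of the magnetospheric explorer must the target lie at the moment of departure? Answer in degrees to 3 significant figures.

φ = 94.7°

The Hohmann ellipse has a_t = (r₁ + r₂)/2 = 4.200×10^5 km.
The half-period of the transfer ellipse is t = π√(a_t³/μ) = 75969 s.
Target angular speed ω₂ = √(μ/r₂³) = 1.9596×10^-5 rad/s.
Angle swept by the target during transfer: ω₂·t = 1.4887 rad = 85.30°.
Arrival is 180° from departure on the ellipse, so φ = 180° − 85.30° = 94.7°.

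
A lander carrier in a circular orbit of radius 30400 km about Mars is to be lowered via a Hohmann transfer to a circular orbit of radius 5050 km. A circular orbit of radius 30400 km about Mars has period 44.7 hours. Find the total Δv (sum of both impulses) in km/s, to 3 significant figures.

From Kepler's third law T² = 4π²r³/μ at r = 30400 km, T = 44.7 hours = 44.7 × 3600 s = 1.6092×10^5 s: μ = 4π²r³/T² = 42831.2 km³/s².
Transfer-ellipse semi-major axis a_t = (r₁ + r₂)/2 = (30400 + 5050)/2 = 17725 km.
Circular speed at r₁: v₁ = √(μ/r₁) = √(42831.2/30400) = 1.187 km/s.
On the transfer ellipse at r₁, vis-viva gives v_a = √[μ(2/r₁ − 1/a_t)] = 0.6336 km/s.
First burn Δv₁ = |v_a − v₁| = 0.5534 km/s.
Circular speed at r₂: v₂ = √(μ/r₂) = 2.9123 km/s.
Transfer-orbit speed at r₂: v_p = √[μ(2/r₂ − 1/a_t)] = 3.8140 km/s.
Second burn Δv₂ = |v₂ − v_p| = 0.9017 km/s.
Total Δv = Δv₁ + Δv₂ = 1.455 km/s.

Δv = 1.46 km/s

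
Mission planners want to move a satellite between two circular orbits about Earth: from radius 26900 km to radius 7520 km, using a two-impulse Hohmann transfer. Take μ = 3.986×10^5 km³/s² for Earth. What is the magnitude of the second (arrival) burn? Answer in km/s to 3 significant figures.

Δv₂ = 1.82 km/s

Transfer-ellipse semi-major axis a_t = (r₁ + r₂)/2 = (26900 + 7520)/2 = 17210 km.
On the circular orbit at r = 7520 km, v_c = √(μ/r) = 7.280 km/s.
Transfer-orbit speed at the same r (vis-viva, a = a_t): v_t = √[μ(2/r − 1/a_t)] = 9.102 km/s.
Δv₂ = |v_t − v_c| = |9.102 − 7.280| = 1.822 km/s.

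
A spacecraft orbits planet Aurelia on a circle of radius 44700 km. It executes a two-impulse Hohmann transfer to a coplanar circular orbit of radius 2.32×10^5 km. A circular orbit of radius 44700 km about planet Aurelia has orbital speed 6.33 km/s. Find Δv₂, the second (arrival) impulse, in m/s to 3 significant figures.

Δv₂ = 1200 m/s

From the circular-orbit relation v² = μ/r at r = 44700 km: μ = v²r = (6.33)² × 44700 = 1.79108×10^6 km³/s².
The Hohmann ellipse has a_t = (r₁ + r₂)/2 = 1.3835×10^5 km.
Circular speed at r = 2.320×10^5 km: v_c = √(μ/r) = 2.7785 km/s.
Transfer-orbit speed at the same r (vis-viva, a = a_t): v_t = √[μ(2/r − 1/a_t)] = 1.5793 km/s.
Δv₂ = |v_t − v_c| = |1.5793 − 2.7785| = 1.199 km/s.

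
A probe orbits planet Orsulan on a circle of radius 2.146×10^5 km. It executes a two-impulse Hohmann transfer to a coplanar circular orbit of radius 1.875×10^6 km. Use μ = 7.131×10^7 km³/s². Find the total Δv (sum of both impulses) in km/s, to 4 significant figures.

The Hohmann ellipse has a_t = (r₁ + r₂)/2 = 1.0448×10^6 km.
At r₁ the circular-orbit speed is v₁ = √(μ/r₁) = 18.229 km/s.
On the transfer ellipse at r₁, vis-viva equation gives v_p = √[μ(2/r₁ − 1/a_t)] = 24.420 km/s.
First burn Δv₁ = |v_p − v₁| = 6.191 km/s.
Circular speed at r₂: v₂ = √(μ/r₂) = 6.167 km/s.
Transfer-orbit speed at r₂: v_a = √[μ(2/r₂ − 1/a_t)] = 2.795 km/s.
Second burn Δv₂ = |v₂ − v_a| = 3.372 km/s.
Δv = Δv₁ + Δv₂ = 6.191 + 3.372 = 9.563 km/s.

Δv = 9.563 km/s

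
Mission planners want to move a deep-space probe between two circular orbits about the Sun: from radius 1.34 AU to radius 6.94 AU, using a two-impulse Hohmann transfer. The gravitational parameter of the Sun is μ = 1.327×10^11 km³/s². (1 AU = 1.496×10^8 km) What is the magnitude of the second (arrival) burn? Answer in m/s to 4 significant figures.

In km: r₁ = 1.34 × 1.496×10^8 = 2.00464×10^8 km; r₂ = 6.94 × 1.496×10^8 = 1.038224×10^9 km.
The Hohmann ellipse has a_t = (r₁ + r₂)/2 = 6.19344×10^8 km.
Circular speed at r = 1.038224×10^9 km: v_c = √(μ/r) = 11.306 km/s.
Vis-viva on the transfer ellipse at r = 1.038224×10^9 km gives v_t = √[μ(2/r − 1/a_t)] = 6.4319 km/s.
Δv₂ = |v_t − v_c| = |6.4319 − 11.306| = 4.874 km/s.

Δv₂ = 4874 m/s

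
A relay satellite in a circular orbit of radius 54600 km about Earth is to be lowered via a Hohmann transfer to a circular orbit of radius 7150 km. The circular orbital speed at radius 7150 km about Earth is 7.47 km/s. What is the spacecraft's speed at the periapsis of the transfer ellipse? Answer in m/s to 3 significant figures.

v = 9930 m/s

From the circular-orbit relation v² = μ/r at r = 7150 km: μ = v²r = (7.47)² × 7150 = 3.98976×10^5 km³/s².
Transfer-ellipse semi-major axis a_t = (r₁ + r₂)/2 = (54600 + 7150)/2 = 30875 km.
The periapsis of the transfer ellipse is at r = 7150 km.
Applying v² = μ(2/r − 1/a_t): v = 9.934 km/s.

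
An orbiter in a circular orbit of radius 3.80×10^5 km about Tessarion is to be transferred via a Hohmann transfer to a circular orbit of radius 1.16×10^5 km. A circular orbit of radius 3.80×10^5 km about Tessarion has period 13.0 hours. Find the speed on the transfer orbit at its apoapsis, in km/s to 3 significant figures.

v = 34.9 km/s

From Kepler's third law T² = 4π²r³/μ at r = 3.80×10^5 km, T = 13.0 hours = 13.0 × 3600 s = 46800 s: μ = 4π²r³/T² = 9.89051×10^8 km³/s².
Semi-major axis of the transfer orbit: a_t = (3.800×10^5 + 1.160×10^5)/2 = 2.480×10^5 km.
The apoapsis of the transfer ellipse is at r = 3.800×10^5 km.
Vis-viva: v = √[μ(2/r − 1/a_t)] = √[9.89051×10^8 × (2/3.800×10^5 − 1/2.480×10^5)] = 34.89 km/s.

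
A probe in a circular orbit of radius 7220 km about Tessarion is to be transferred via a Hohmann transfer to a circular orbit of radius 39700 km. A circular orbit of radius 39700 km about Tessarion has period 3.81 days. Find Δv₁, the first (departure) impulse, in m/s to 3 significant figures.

Δv₁ = 535 m/s

From Kepler's third law T² = 4π²r³/μ at r = 39700 km, T = 3.81 days = 3.81 × 86400 s = 3.29184×10^5 s: μ = 4π²r³/T² = 22795.7 km³/s².
Semi-major axis of the transfer orbit: a_t = (7220 + 39700)/2 = 23460 km.
On the circular orbit at r = 7220 km, v_c = √(μ/r) = 1.7769 km/s.
Vis-viva on the transfer ellipse at r = 7220 km gives v_t = √[μ(2/r − 1/a_t)] = 2.3115 km/s.
Δv₁ = |v_t − v_c| = |2.3115 − 1.7769| = 0.5346 km/s.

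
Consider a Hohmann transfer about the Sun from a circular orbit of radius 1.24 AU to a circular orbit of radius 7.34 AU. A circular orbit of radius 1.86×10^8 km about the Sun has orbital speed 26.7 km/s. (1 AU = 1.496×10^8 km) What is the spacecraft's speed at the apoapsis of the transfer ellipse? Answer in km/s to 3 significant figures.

v = 5.91 km/s

From the circular-orbit relation v² = μ/r at r = 1.86×10^8 km: μ = v²r = (26.7)² × 1.86×10^8 = 1.32598×10^11 km³/s².
In km: r₁ = 1.24 × 1.496×10^8 = 1.85504×10^8 km; r₂ = 7.34 × 1.496×10^8 = 1.098064×10^9 km.
The Hohmann ellipse has a_t = (r₁ + r₂)/2 = 6.41784×10^8 km.
The apoapsis of the transfer ellipse is at r = 1.098064×10^9 km.
Vis-viva: v = √[μ(2/r − 1/a_t)] = √[1.32598×10^11 × (2/1.098064×10^9 − 1/6.41784×10^8)] = 5.908 km/s.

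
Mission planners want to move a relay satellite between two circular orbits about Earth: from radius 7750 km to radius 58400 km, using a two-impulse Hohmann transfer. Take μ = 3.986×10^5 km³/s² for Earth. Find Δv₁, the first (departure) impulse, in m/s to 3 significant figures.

Δv₁ = 2360 m/s

The Hohmann ellipse has a_t = (r₁ + r₂)/2 = 33075 km.
Circular speed at r = 7750 km: v_c = √(μ/r) = 7.172 km/s.
Transfer-orbit speed at the same r (vis-viva, a = a_t): v_t = √[μ(2/r − 1/a_t)] = 9.530 km/s.
Δv₁ = |v_t − v_c| = |9.530 − 7.172| = 2.358 km/s.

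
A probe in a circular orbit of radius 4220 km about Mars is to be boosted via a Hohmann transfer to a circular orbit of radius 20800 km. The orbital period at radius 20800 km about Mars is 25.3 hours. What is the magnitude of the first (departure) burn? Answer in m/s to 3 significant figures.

Δv₁ = 922 m/s

From Kepler's third law T² = 4π²r³/μ at r = 20800 km, T = 25.3 hours = 25.3 × 3600 s = 91080 s: μ = 4π²r³/T² = 42825.6 km³/s².
The Hohmann ellipse has a_t = (r₁ + r₂)/2 = 12510 km.
On the circular orbit at r = 4220 km, v_c = √(μ/r) = 3.1856 km/s.
Vis-viva on the transfer ellipse at r = 4220 km gives v_t = √[μ(2/r − 1/a_t)] = 4.1077 km/s.
Δv₁ = |v_t − v_c| = |4.1077 − 3.1856| = 0.9221 km/s.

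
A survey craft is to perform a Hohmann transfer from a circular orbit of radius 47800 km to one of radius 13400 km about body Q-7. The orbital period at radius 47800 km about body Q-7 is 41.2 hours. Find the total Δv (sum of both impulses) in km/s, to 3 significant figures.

Δv = 1.64 km/s

From Kepler's third law T² = 4π²r³/μ at r = 47800 km, T = 41.2 hours = 41.2 × 3600 s = 1.4832×10^5 s: μ = 4π²r³/T² = 1.95995×10^5 km³/s².
Transfer-ellipse semi-major axis a_t = (r₁ + r₂)/2 = (47800 + 13400)/2 = 30600 km.
At r₁ the circular-orbit speed is v₁ = √(μ/r₁) = 2.0249 km/s.
Transfer-orbit speed at r₁ (vis-viva equation): v_a = √[μ(2/r₁ − 1/a_t)] = 1.3400 km/s.
First burn Δv₁ = |v_a − v₁| = 0.6849 km/s.
Circular speed at r₂: v₂ = √(μ/r₂) = 3.82446 km/s.
Transfer-orbit speed at r₂: v_p = √[μ(2/r₂ − 1/a_t)] = 4.77994 km/s.
Second burn Δv₂ = |v₂ − v_p| = 0.9555 km/s.
Δv = Δv₁ + Δv₂ = 0.6849 + 0.9555 = 1.640 km/s.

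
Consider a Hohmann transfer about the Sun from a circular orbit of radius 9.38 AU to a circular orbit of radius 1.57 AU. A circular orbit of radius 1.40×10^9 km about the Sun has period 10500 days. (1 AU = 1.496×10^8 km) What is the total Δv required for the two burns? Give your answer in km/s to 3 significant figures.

Δv = 11.8 km/s

From Kepler's third law T² = 4π²r³/μ at r = 1.40×10^9 km, T = 10500 days = 10500 × 86400 s = 9.072×10^8 s: μ = 4π²r³/T² = 1.31625×10^11 km³/s².
In km: r₁ = 9.38 × 1.496×10^8 = 1.403248×10^9 km; r₂ = 1.57 × 1.496×10^8 = 2.34872×10^8 km.
The Hohmann ellipse has a_t = (r₁ + r₂)/2 = 8.1906×10^8 km.
Circular speed at r₁: v₁ = √(μ/r₁) = √(1.31625×10^11/1.403248×10^9) = 9.685 km/s.
On the transfer ellipse at r₁, vis-viva gives v_a = √[μ(2/r₁ − 1/a_t)] = 5.186 km/s.
First burn Δv₁ = |v_a − v₁| = 4.499 km/s.
Circular speed at r₂: v₂ = √(μ/r₂) = 23.673 km/s.
Transfer-orbit speed at r₂: v_p = √[μ(2/r₂ − 1/a_t)] = 30.986 km/s.
Second burn Δv₂ = |v₂ − v_p| = 7.313 km/s.
Total Δv = Δv₁ + Δv₂ = 11.81 km/s.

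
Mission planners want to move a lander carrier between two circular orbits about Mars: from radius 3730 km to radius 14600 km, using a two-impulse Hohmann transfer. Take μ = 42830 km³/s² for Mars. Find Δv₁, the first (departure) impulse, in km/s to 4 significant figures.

Δv₁ = 0.8883 km/s

The Hohmann ellipse has a_t = (r₁ + r₂)/2 = 9165 km.
On the circular orbit at r = 3730 km, v_c = √(μ/r) = 3.3886 km/s.
Vis-viva on the transfer ellipse at r = 3730 km gives v_t = √[μ(2/r − 1/a_t)] = 4.2769 km/s.
Δv₁ = |v_t − v_c| = |4.2769 − 3.3886| = 0.8883 km/s.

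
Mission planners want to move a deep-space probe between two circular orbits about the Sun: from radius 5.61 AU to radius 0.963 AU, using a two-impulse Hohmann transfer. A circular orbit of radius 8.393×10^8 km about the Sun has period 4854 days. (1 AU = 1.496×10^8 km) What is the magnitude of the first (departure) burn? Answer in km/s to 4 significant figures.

From Kepler's third law T² = 4π²r³/μ at r = 8.393×10^8 km, T = 4854 days = 4854 × 86400 s = 4.193856×10^8 s: μ = 4π²r³/T² = 1.32704×10^11 km³/s².
In km: r₁ = 5.61 × 1.496×10^8 = 8.39256×10^8 km; r₂ = 0.963 × 1.496×10^8 = 1.440648×10^8 km.
The Hohmann ellipse has a_t = (r₁ + r₂)/2 = 4.916604×10^8 km.
On the circular orbit at r = 8.39256×10^8 km, v_c = √(μ/r) = 12.575 km/s.
Vis-viva on the transfer ellipse at r = 8.39256×10^8 km gives v_t = √[μ(2/r − 1/a_t)] = 6.8068 km/s.
Δv₁ = |v_t − v_c| = |6.8068 − 12.575| = 5.768 km/s.

Δv₁ = 5.768 km/s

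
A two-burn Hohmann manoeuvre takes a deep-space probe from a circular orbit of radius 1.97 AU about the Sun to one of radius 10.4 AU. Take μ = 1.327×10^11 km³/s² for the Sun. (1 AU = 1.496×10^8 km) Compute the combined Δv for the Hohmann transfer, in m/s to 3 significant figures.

Δv = 10300 m/s

In km: r₁ = 1.97 × 1.496×10^8 = 2.94712×10^8 km; r₂ = 10.4 × 1.496×10^8 = 1.55584×10^9 km.
The Hohmann ellipse has a_t = (r₁ + r₂)/2 = 9.25276×10^8 km.
Circular speed at r₁: v₁ = √(μ/r₁) = √(1.327×10^11/2.94712×10^8) = 21.220 km/s.
Transfer-orbit speed at r₁ (v² = μ(2/r − 1/a)): v_p = √[μ(2/r₁ − 1/a_t)] = 27.516 km/s.
First burn Δv₁ = |v_p − v₁| = 6.296 km/s.
Circular speed at r₂: v₂ = √(μ/r₂) = 9.235 km/s.
Transfer-orbit speed at r₂: v_a = √[μ(2/r₂ − 1/a_t)] = 5.212 km/s.
Second burn Δv₂ = |v₂ − v_a| = 4.023 km/s.
Total Δv = Δv₁ + Δv₂ = 10.32 km/s.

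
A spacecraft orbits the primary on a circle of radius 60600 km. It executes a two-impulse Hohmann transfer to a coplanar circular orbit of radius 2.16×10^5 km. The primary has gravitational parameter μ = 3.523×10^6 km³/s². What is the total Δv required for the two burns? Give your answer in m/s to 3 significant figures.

Δv = 3270 m/s

Semi-major axis of the transfer orbit: a_t = (60600 + 2.160×10^5)/2 = 1.383×10^5 km.
Circular speed at r₁: v₁ = √(μ/r₁) = √(3.523×10^6/60600) = 7.625 km/s.
On the transfer ellipse at r₁, vis-viva equation gives v_p = √[μ(2/r₁ − 1/a_t)] = 9.529 km/s.
First burn Δv₁ = |v_p − v₁| = 1.904 km/s.
Circular speed at r₂: v₂ = √(μ/r₂) = 4.0386 km/s.
Transfer-orbit speed at r₂: v_a = √[μ(2/r₂ − 1/a_t)] = 2.6733 km/s.
Second burn Δv₂ = |v₂ − v_a| = 1.365 km/s.
Total Δv = Δv₁ + Δv₂ = 3.269 km/s.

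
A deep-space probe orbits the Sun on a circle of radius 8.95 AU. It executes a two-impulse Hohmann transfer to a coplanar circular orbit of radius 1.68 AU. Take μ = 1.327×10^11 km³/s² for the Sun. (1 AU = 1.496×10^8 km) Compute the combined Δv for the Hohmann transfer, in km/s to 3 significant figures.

In km: r₁ = 8.95 × 1.496×10^8 = 1.33892×10^9 km; r₂ = 1.68 × 1.496×10^8 = 2.51328×10^8 km.
The Hohmann ellipse has a_t = (r₁ + r₂)/2 = 7.95124×10^8 km.
Circular speed at r₁: v₁ = √(μ/r₁) = √(1.327×10^11/1.33892×10^9) = 9.955 km/s.
Transfer-orbit speed at r₁ (vis-viva): v_a = √[μ(2/r₁ − 1/a_t)] = 5.597 km/s.
First burn Δv₁ = |v_a − v₁| = 4.358 km/s.
At r₂, v₂ = √(μ/r₂) = 22.98 km/s.
Transfer-orbit speed at r₂: v_p = √[μ(2/r₂ − 1/a_t)] = 29.82 km/s.
Second burn Δv₂ = |v₂ − v_p| = 6.840 km/s.
Total Δv = Δv₁ + Δv₂ = 11.20 km/s.

Δv = 11.2 km/s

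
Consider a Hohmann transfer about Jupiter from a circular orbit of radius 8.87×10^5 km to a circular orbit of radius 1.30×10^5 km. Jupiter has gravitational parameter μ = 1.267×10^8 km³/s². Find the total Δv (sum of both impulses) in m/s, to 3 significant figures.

Semi-major axis of the transfer orbit: a_t = (8.870×10^5 + 1.300×10^5)/2 = 5.085×10^5 km.
At r₁ the circular-orbit speed is v₁ = √(μ/r₁) = 11.952 km/s.
Transfer-orbit speed at r₁ (vis-viva equation): v_a = √[μ(2/r₁ − 1/a_t)] = 6.0430 km/s.
First burn Δv₁ = |v_a − v₁| = 5.909 km/s.
At r₂, v₂ = √(μ/r₂) = 31.22 km/s.
Transfer-orbit speed at r₂: v_p = √[μ(2/r₂ − 1/a_t)] = 41.23 km/s.
Second burn Δv₂ = |v₂ − v_p| = 10.01 km/s.
Total Δv = Δv₁ + Δv₂ = 15.92 km/s.

Δv = 15900 m/s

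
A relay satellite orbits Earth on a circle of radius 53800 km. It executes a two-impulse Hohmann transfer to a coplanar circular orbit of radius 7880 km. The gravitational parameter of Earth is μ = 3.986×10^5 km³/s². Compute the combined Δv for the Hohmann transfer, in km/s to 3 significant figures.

Transfer-ellipse semi-major axis a_t = (r₁ + r₂)/2 = (53800 + 7880)/2 = 30840 km.
At r₁ the circular-orbit speed is v₁ = √(μ/r₁) = 2.722 km/s.
On the transfer ellipse at r₁, v² = μ(2/r − 1/a) gives v_a = √[μ(2/r₁ − 1/a_t)] = 1.376 km/s.
First burn Δv₁ = |v_a − v₁| = 1.346 km/s.
Circular speed at r₂: v₂ = √(μ/r₂) = 7.112 km/s.
Transfer-orbit speed at r₂: v_p = √[μ(2/r₂ − 1/a_t)] = 9.394 km/s.
Second burn Δv₂ = |v₂ − v_p| = 2.282 km/s.
Total Δv = Δv₁ + Δv₂ = 3.628 km/s.

Δv = 3.63 km/s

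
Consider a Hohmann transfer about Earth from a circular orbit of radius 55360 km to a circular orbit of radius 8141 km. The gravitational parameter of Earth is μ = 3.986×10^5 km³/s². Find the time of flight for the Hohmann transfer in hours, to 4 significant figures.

Transfer-ellipse semi-major axis a_t = (r₁ + r₂)/2 = (55360 + 8141)/2 = 31750.5 km.
By Kepler's third law the transfer-orbit period is T = 2π√(a_t³/μ), so t = T/2 = 28152 s.
Converting: 28152 s ÷ 3600 s/hour = 7.820 hours.

t = 7.820 hours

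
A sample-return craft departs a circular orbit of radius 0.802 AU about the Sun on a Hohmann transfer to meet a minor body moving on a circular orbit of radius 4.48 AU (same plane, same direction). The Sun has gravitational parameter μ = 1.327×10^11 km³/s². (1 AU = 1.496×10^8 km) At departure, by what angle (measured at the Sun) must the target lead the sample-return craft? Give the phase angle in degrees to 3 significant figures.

φ = 98.5°

In km: r₁ = 0.802 × 1.496×10^8 = 1.199792×10^8 km; r₂ = 4.48 × 1.496×10^8 = 6.70208×10^8 km.
Semi-major axis of the transfer orbit: a_t = (1.199792×10^8 + 6.70208×10^8)/2 = 3.950936×10^8 km.
The half-period of the transfer ellipse is t = π√(a_t³/μ) = 6.773×10^7 s.
Target angular speed ω₂ = √(μ/r₂³) = 2.100×10^-8 rad/s.
Angle swept by the target during transfer: ω₂·t = 1.422 rad = 81.47°.
Arrival is 180° from departure on the ellipse, so φ = 180° − 81.47° = 98.5°.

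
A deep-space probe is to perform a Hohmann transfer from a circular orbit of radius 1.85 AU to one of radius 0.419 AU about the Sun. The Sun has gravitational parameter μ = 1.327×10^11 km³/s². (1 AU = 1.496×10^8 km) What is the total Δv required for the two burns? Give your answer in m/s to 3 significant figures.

Δv = 21300 m/s

In km: r₁ = 1.85 × 1.496×10^8 = 2.7676×10^8 km; r₂ = 0.419 × 1.496×10^8 = 6.26824×10^7 km.
Semi-major axis of the transfer orbit: a_t = (2.7676×10^8 + 6.26824×10^7)/2 = 1.697212×10^8 km.
Circular speed at r₁: v₁ = √(μ/r₁) = √(1.327×10^11/2.7676×10^8) = 21.90 km/s.
On the transfer ellipse at r₁, vis-viva equation gives v_a = √[μ(2/r₁ − 1/a_t)] = 13.31 km/s.
First burn Δv₁ = |v_a − v₁| = 8.590 km/s.
At r₂, v₂ = √(μ/r₂) = 46.011 km/s.
Transfer-orbit speed at r₂: v_p = √[μ(2/r₂ − 1/a_t)] = 58.755 km/s.
Second burn Δv₂ = |v₂ − v_p| = 12.74 km/s.
Δv = Δv₁ + Δv₂ = 8.590 + 12.74 = 21.33 km/s.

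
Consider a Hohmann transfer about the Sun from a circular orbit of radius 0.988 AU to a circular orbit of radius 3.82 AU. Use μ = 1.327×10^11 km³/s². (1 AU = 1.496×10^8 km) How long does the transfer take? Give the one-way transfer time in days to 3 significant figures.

t = 681 days

In km: r₁ = 0.988 × 1.496×10^8 = 1.478048×10^8 km; r₂ = 3.82 × 1.496×10^8 = 5.71472×10^8 km.
Transfer-ellipse semi-major axis a_t = (r₁ + r₂)/2 = (1.478048×10^8 + 5.71472×10^8)/2 = 3.596384×10^8 km.
Transfer time t = π√(a_t³/μ) = π√((3.596384×10^8)³ / 1.327×10^11) = 5.882×10^7 s.
Converting: 5.882×10^7 s ÷ 86400 s/day = 681 days.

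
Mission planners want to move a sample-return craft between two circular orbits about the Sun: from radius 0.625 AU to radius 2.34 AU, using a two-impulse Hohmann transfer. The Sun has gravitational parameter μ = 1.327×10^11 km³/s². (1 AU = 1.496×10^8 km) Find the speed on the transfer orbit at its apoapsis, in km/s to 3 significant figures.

In km: r₁ = 0.625 × 1.496×10^8 = 9.350×10^7 km; r₂ = 2.34 × 1.496×10^8 = 3.50064×10^8 km.
Transfer-ellipse semi-major axis a_t = (r₁ + r₂)/2 = (9.350×10^7 + 3.50064×10^8)/2 = 2.21782×10^8 km.
The apoapsis of the transfer ellipse is at r = 3.50064×10^8 km.
From the vis-viva equation, v = √[μ(2/r − 1/a_t)] = 12.64 km/s.

v = 12.6 km/s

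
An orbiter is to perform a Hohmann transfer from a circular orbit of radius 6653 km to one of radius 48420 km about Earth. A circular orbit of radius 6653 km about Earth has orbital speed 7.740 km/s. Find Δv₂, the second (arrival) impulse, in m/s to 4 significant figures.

Δv₂ = 1459 m/s

From the circular-orbit relation v² = μ/r at r = 6653 km: μ = v²r = (7.740)² × 6653 = 3.98565×10^5 km³/s².
Transfer-ellipse semi-major axis a_t = (r₁ + r₂)/2 = (6653 + 48420)/2 = 27536.5 km.
On the circular orbit at r = 48420 km, v_c = √(μ/r) = 2.869 km/s.
Vis-viva on the transfer ellipse at r = 48420 km gives v_t = √[μ(2/r − 1/a_t)] = 1.410 km/s.
Δv₂ = |v_t − v_c| = |1.410 − 2.869| = 1.459 km/s.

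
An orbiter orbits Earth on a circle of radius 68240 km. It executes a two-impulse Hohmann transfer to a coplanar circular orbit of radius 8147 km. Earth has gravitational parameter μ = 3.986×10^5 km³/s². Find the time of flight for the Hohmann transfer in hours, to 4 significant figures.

t = 10.32 hours

The Hohmann ellipse has a_t = (r₁ + r₂)/2 = 38193.5 km.
Half the transfer-orbit period gives t = π√(a_t³/μ) = 37140 s.
Converting: 37140 s ÷ 3600 s/hour = 10.32 hours.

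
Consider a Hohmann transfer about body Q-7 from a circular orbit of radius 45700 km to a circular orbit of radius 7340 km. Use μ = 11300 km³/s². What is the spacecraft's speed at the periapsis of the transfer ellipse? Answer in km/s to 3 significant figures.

v = 1.63 km/s

Semi-major axis of the transfer orbit: a_t = (45700 + 7340)/2 = 26520 km.
At periapsis, r = 7340 km.
From the vis-viva equation, v = √[μ(2/r − 1/a_t)] = 1.629 km/s.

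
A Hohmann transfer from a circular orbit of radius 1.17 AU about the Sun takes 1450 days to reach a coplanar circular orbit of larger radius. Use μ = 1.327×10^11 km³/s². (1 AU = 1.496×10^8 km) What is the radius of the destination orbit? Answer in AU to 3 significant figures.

r₂ = 6.79 AU

In km: r₁ = 1.17 × 1.496×10^8 = 1.75032×10^8 km.
Transfer time t = 1450 days = 1.2528×10^8 s, and t = π√(a_t³/μ).
So a_t = (μ t²/π²)^(1/3) = (1.327×10^11 × (1.2528×10^8)² / π²)^(1/3) = 5.9536×10^8 km.
Since a_t = (r₁ + r₂)/2, r₂ = 2a_t − r₁ = 2×5.9536×10^8 − 1.75032×10^8 = 1.015688×10^9 km.
In AU: r₂ = 1.015688×10^9 / 1.496×10^8 = 6.79 AU.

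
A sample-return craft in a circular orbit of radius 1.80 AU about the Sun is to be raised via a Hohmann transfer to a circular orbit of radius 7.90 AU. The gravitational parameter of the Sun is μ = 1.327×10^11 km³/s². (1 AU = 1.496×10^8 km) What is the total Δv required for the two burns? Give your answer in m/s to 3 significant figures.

Δv = 10300 m/s

In km: r₁ = 1.80 × 1.496×10^8 = 2.6928×10^8 km; r₂ = 7.90 × 1.496×10^8 = 1.18184×10^9 km.
Transfer-ellipse semi-major axis a_t = (r₁ + r₂)/2 = (2.6928×10^8 + 1.18184×10^9)/2 = 7.2556×10^8 km.
Circular speed at r₁: v₁ = √(μ/r₁) = √(1.327×10^11/2.6928×10^8) = 22.199 km/s.
Transfer-orbit speed at r₁ (v² = μ(2/r − 1/a)): v_p = √[μ(2/r₁ − 1/a_t)] = 28.332 km/s.
First burn Δv₁ = |v_p − v₁| = 6.133 km/s.
Circular speed at r₂: v₂ = √(μ/r₂) = 10.596 km/s.
Transfer-orbit speed at r₂: v_a = √[μ(2/r₂ − 1/a_t)] = 6.4554 km/s.
Second burn Δv₂ = |v₂ − v_a| = 4.141 km/s.
Total Δv = Δv₁ + Δv₂ = 10.27 km/s.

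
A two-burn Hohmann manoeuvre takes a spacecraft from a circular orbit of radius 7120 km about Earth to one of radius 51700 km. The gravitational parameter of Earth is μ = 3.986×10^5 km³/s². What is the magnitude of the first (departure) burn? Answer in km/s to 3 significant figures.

Semi-major axis of the transfer orbit: a_t = (7120 + 51700)/2 = 29410 km.
Circular speed at r = 7120 km: v_c = √(μ/r) = 7.482 km/s.
Vis-viva on the transfer ellipse at r = 7120 km gives v_t = √[μ(2/r − 1/a_t)] = 9.920 km/s.
Δv₁ = |v_t − v_c| = |9.920 − 7.482| = 2.438 km/s.

Δv₁ = 2.44 km/s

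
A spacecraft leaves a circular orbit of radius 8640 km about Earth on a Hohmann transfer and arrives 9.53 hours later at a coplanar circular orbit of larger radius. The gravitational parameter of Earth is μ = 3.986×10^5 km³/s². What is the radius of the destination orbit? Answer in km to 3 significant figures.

Transfer time t = 9.53 hours = 34308 s, and t = π√(a_t³/μ).
So a_t = (μ t²/π²)^(1/3) = (3.986×10^5 × (34308)² / π²)^(1/3) = 36225 km.
Since a_t = (r₁ + r₂)/2, r₂ = 2a_t − r₁ = 2×36225 − 8640 = 63810 km.

r₂ = 63800 km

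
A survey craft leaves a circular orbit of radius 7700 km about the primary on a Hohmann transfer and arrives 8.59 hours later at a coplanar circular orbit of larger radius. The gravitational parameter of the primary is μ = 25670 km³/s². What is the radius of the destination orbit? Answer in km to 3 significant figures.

Transfer time t = 8.59 hours = 30924 s, and t = π√(a_t³/μ).
So a_t = (μ t²/π²)^(1/3) = (25670 × (30924)² / π²)^(1/3) = 13549 km.
Since a_t = (r₁ + r₂)/2, r₂ = 2a_t − r₁ = 2×13549 − 7700 = 19398 km.

r₂ = 19400 km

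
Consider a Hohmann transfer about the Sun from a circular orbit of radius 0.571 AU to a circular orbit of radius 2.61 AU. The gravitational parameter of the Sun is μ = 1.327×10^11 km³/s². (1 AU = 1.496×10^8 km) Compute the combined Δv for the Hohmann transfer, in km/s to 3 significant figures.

Δv = 18.5 km/s

In km: r₁ = 0.571 × 1.496×10^8 = 8.54216×10^7 km; r₂ = 2.61 × 1.496×10^8 = 3.90456×10^8 km.
Semi-major axis of the transfer orbit: a_t = (8.54216×10^7 + 3.90456×10^8)/2 = 2.379388×10^8 km.
At r₁ the circular-orbit speed is v₁ = √(μ/r₁) = 39.41 km/s.
Transfer-orbit speed at r₁ (vis-viva equation): v_p = √[μ(2/r₁ − 1/a_t)] = 50.49 km/s.
First burn Δv₁ = |v_p − v₁| = 11.08 km/s.
Circular speed at r₂: v₂ = √(μ/r₂) = 18.435 km/s.
Transfer-orbit speed at r₂: v_a = √[μ(2/r₂ − 1/a_t)] = 11.046 km/s.
Second burn Δv₂ = |v₂ − v_a| = 7.389 km/s.
Total Δv = Δv₁ + Δv₂ = 18.47 km/s.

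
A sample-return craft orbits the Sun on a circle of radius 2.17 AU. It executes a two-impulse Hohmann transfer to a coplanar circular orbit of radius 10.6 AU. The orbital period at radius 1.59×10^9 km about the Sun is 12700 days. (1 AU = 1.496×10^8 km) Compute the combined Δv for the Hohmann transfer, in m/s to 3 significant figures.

From Kepler's third law T² = 4π²r³/μ at r = 1.59×10^9 km, T = 12700 days = 12700 × 86400 s = 1.09728×10^9 s: μ = 4π²r³/T² = 1.31800×10^11 km³/s².
In km: r₁ = 2.17 × 1.496×10^8 = 3.24632×10^8 km; r₂ = 10.6 × 1.496×10^8 = 1.58576×10^9 km.
Transfer-ellipse semi-major axis a_t = (r₁ + r₂)/2 = (3.24632×10^8 + 1.58576×10^9)/2 = 9.55196×10^8 km.
At r₁ the circular-orbit speed is v₁ = √(μ/r₁) = 20.1494 km/s.
On the transfer ellipse at r₁, vis-viva gives v_p = √[μ(2/r₁ − 1/a_t)] = 25.9618 km/s.
First burn Δv₁ = |v_p − v₁| = 5.812 km/s.
At r₂, v₂ = √(μ/r₂) = 9.117 km/s.
Transfer-orbit speed at r₂: v_a = √[μ(2/r₂ − 1/a_t)] = 5.315 km/s.
Second burn Δv₂ = |v₂ − v_a| = 3.802 km/s.
Total Δv = Δv₁ + Δv₂ = 9.614 km/s.

Δv = 9610 m/s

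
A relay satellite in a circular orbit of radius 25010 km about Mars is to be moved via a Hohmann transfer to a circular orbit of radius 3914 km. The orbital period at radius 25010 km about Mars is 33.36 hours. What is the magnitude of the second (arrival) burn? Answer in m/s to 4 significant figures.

From Kepler's third law T² = 4π²r³/μ at r = 25010 km, T = 33.36 hours = 33.36 × 3600 s = 1.20096×10^5 s: μ = 4π²r³/T² = 42819.7 km³/s².
Transfer-ellipse semi-major axis a_t = (r₁ + r₂)/2 = (25010 + 3914)/2 = 14462 km.
Circular speed at r = 3914 km: v_c = √(μ/r) = 3.308 km/s.
Vis-viva on the transfer ellipse at r = 3914 km gives v_t = √[μ(2/r − 1/a_t)] = 4.350 km/s.
Δv₂ = |v_t − v_c| = |4.350 − 3.308| = 1.042 km/s.

Δv₂ = 1042 m/s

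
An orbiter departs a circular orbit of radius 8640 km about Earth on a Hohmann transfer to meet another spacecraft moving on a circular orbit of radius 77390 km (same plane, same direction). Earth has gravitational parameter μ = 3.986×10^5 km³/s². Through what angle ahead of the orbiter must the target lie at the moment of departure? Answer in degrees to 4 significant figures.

The Hohmann ellipse has a_t = (r₁ + r₂)/2 = 43015 km.
The half-period of the transfer ellipse is t = π√(a_t³/μ) = 44393 s.
Target angular speed ω₂ = √(μ/r₂³) = 2.9325×10^-5 rad/s.
Angle swept by the target during transfer: ω₂·t = 1.3018 rad = 74.59°.
The orbiter traverses 180° on the transfer ellipse, so the target must lead by 180° − 74.59° = 105.4°.

φ = 105.4°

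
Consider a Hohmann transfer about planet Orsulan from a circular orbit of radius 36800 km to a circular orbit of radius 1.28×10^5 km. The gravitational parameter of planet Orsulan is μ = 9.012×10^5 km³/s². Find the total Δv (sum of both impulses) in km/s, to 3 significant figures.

Δv = 2.10 km/s

Transfer-ellipse semi-major axis a_t = (r₁ + r₂)/2 = (36800 + 1.280×10^5)/2 = 82400 km.
At r₁ the circular-orbit speed is v₁ = √(μ/r₁) = 4.949 km/s.
On the transfer ellipse at r₁, vis-viva equation gives v_p = √[μ(2/r₁ − 1/a_t)] = 6.168 km/s.
First burn Δv₁ = |v_p − v₁| = 1.219 km/s.
At r₂, v₂ = √(μ/r₂) = 2.6534 km/s.
Transfer-orbit speed at r₂: v_a = √[μ(2/r₂ − 1/a_t)] = 1.7732 km/s.
Second burn Δv₂ = |v₂ − v_a| = 0.8802 km/s.
Δv = Δv₁ + Δv₂ = 1.219 + 0.8802 = 2.099 km/s.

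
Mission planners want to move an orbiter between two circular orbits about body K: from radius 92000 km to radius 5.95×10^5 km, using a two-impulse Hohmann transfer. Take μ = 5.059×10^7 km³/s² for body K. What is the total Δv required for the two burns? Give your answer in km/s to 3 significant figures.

Δv = 11.9 km/s

Semi-major axis of the transfer orbit: a_t = (92000 + 5.950×10^5)/2 = 3.435×10^5 km.
Circular speed at r₁: v₁ = √(μ/r₁) = √(5.059×10^7/92000) = 23.450 km/s.
On the transfer ellipse at r₁, vis-viva equation gives v_p = √[μ(2/r₁ − 1/a_t)] = 30.863 km/s.
First burn Δv₁ = |v_p − v₁| = 7.413 km/s.
Circular speed at r₂: v₂ = √(μ/r₂) = 9.221 km/s.
Transfer-orbit speed at r₂: v_a = √[μ(2/r₂ − 1/a_t)] = 4.772 km/s.
Second burn Δv₂ = |v₂ − v_a| = 4.449 km/s.
Total Δv = Δv₁ + Δv₂ = 11.86 km/s.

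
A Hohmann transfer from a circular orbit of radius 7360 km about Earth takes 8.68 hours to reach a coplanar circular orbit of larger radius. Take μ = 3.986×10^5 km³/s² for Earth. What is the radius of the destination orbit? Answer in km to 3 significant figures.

r₂ = 60700 km

Transfer time t = 8.68 hours = 31248 s, and t = π√(a_t³/μ).
So a_t = (μ t²/π²)^(1/3) = (3.986×10^5 × (31248)² / π²)^(1/3) = 34038 km.
Since a_t = (r₁ + r₂)/2, r₂ = 2a_t − r₁ = 2×34038 − 7360 = 60716 km.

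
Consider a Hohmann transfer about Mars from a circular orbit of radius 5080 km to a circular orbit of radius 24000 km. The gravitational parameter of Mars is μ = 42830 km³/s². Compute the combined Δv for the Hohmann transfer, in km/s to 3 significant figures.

Transfer-ellipse semi-major axis a_t = (r₁ + r₂)/2 = (5080 + 24000)/2 = 14540 km.
Circular speed at r₁: v₁ = √(μ/r₁) = √(42830/5080) = 2.9036 km/s.
On the transfer ellipse at r₁, vis-viva gives v_p = √[μ(2/r₁ − 1/a_t)] = 3.7305 km/s.
First burn Δv₁ = |v_p − v₁| = 0.8269 km/s.
Circular speed at r₂: v₂ = √(μ/r₂) = 1.3359 km/s.
Transfer-orbit speed at r₂: v_a = √[μ(2/r₂ − 1/a_t)] = 0.78962 km/s.
Second burn Δv₂ = |v₂ − v_a| = 0.5463 km/s.
Δv = Δv₁ + Δv₂ = 0.8269 + 0.5463 = 1.373 km/s.

Δv = 1.37 km/s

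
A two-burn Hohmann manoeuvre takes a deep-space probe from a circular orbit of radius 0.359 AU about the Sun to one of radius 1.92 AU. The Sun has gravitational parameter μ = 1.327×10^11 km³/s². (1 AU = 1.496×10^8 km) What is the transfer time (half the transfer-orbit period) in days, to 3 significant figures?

In km: r₁ = 0.359 × 1.496×10^8 = 5.37064×10^7 km; r₂ = 1.92 × 1.496×10^8 = 2.87232×10^8 km.
The Hohmann ellipse has a_t = (r₁ + r₂)/2 = 1.704692×10^8 km.
By Kepler's third law the transfer-orbit period is T = 2π√(a_t³/μ), so t = T/2 = 1.919×10^7 s.
Converting: 1.919×10^7 s ÷ 86400 s/day = 222 days.

t = 222 days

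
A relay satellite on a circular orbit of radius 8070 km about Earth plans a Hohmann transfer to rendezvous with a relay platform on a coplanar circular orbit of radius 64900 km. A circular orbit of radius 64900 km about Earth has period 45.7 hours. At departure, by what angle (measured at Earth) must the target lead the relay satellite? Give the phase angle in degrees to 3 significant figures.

From Kepler's third law T² = 4π²r³/μ at r = 64900 km, T = 45.7 hours = 45.7 × 3600 s = 1.6452×10^5 s: μ = 4π²r³/T² = 3.98709×10^5 km³/s².
Semi-major axis of the transfer orbit: a_t = (8070 + 64900)/2 = 36485 km.
Transfer time t = π√(a_t³/μ) = 34673 s.
Target angular speed ω₂ = √(μ/r₂³) = 3.8191×10^-5 rad/s.
Angle swept by the target during transfer: ω₂·t = 1.3242 rad = 75.87°.
The relay satellite traverses 180° on the transfer ellipse, so the target must lead by 180° − 75.87° = 104°.

φ = 104°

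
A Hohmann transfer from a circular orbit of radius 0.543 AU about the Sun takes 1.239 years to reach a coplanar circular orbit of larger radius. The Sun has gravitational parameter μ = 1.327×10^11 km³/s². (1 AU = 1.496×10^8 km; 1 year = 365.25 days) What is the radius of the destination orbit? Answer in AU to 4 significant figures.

In km: r₁ = 0.543 × 1.496×10^8 = 8.12328×10^7 km.
Transfer time t = 1.239 years × 365.25 × 86400 s = 3.90998664×10^7 s, and t = π√(a_t³/μ).
So a_t = (μ t²/π²)^(1/3) = (1.327×10^11 × (3.90998664×10^7)² / π²)^(1/3) = 2.7393×10^8 km.
Since a_t = (r₁ + r₂)/2, r₂ = 2a_t − r₁ = 2×2.7393×10^8 − 8.12328×10^7 = 4.666272×10^8 km.
In AU: r₂ = 4.666272×10^8 / 1.496×10^8 = 3.119 AU.

r₂ = 3.119 AU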